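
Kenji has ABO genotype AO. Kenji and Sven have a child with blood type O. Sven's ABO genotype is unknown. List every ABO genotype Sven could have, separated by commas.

For each candidate genotype of Sven, check whether crossing it with AO can produce every observed child phenotype.
  AA → possible child types {A} ✗
  AB → possible child types {A, B, AB} ✗
  AO → possible child types {O, A} ✓
  BB → possible child types {B, AB} ✗
  BO → possible child types {O, A, B, AB} ✓
  OO → possible child types {O, A} ✓

AO, BO, OO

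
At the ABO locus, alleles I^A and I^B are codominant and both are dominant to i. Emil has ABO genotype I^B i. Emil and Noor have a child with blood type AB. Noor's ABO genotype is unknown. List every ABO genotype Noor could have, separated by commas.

For each candidate genotype of Noor, check whether crossing it with I^B i can produce every observed child phenotype.
  I^A I^A → possible child types {A, AB} ✓
  I^A I^B → possible child types {A, B, AB} ✓
  I^A i → possible child types {O, A, B, AB} ✓
  I^B I^B → possible child types {B} ✗
  I^B i → possible child types {O, B} ✗
  i i → possible child types {O, B} ✗

I^A I^A, I^A I^B, I^A i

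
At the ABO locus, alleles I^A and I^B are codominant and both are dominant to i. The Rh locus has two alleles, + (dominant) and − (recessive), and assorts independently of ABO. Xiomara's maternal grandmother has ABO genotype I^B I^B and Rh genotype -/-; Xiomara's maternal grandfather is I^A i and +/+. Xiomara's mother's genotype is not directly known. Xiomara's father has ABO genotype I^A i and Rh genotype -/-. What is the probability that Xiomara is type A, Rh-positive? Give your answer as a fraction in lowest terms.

Xiomara's mother's ABO genotype from I^B I^B × I^A i: 1/2 I^A I^B, 1/2 I^B i.
Crossing each possibility with the father I^A i and summing P(type A): 1/2·1/2 + 1/2·1/4 = 3/8.
Similarly for Rh via the mother's Rh distribution: P(Rh+) = 1/2.
Independent loci: 3/8 × 1/2 = 3/16.

3/16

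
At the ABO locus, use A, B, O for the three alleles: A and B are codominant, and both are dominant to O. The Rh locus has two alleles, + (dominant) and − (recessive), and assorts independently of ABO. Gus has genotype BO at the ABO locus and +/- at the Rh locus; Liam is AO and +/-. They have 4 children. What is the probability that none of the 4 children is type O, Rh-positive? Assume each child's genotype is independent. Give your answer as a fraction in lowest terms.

ABO cross BO × AO → 1/4 O, 1/4 A, 1/4 B, 1/4 AB.
Rh cross +/- × +/- → 3/4 Rh+, 1/4 Rh-; so P(type O, Rh-positive) = 1/4 × 3/4 = 3/16 per child.
P(not type O, Rh-positive) = 13/16 for one child; (13/16)^4 = 28561/65536.

28561/65536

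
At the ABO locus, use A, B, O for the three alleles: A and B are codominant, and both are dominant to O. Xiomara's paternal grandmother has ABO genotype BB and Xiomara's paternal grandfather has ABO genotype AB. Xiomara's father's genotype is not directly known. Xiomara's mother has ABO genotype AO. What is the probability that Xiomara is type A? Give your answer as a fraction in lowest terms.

Xiomara's father's ABO genotype from BB × AB: 1/2 AB, 1/2 BB.
Crossing each possibility with the mother AO and summing P(type A): 1/2·1/2 + 1/2·0 = 1/4.

1/4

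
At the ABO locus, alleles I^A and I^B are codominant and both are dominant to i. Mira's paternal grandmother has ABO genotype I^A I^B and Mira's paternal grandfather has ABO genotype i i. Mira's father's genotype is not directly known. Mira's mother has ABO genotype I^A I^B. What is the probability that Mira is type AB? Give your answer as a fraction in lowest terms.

Mira's father's ABO genotype from I^A I^B × i i: 1/2 I^A i, 1/2 I^B i.
Crossing each possibility with the mother I^A I^B and summing P(type AB): 1/2·1/4 + 1/2·1/4 = 1/4.

1/4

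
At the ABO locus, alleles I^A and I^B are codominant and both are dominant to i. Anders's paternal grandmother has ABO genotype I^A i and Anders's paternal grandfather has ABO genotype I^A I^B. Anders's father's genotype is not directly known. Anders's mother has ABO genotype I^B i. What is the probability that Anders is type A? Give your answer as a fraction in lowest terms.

Anders's father's ABO genotype from I^A i × I^A I^B: 1/4 I^A I^A, 1/4 I^A I^B, 1/4 I^A i, 1/4 I^B i.
Crossing each possibility with the mother I^B i and summing P(type A): 1/4·1/2 + 1/4·1/4 + 1/4·1/4 + 1/4·0 = 1/4.

1/4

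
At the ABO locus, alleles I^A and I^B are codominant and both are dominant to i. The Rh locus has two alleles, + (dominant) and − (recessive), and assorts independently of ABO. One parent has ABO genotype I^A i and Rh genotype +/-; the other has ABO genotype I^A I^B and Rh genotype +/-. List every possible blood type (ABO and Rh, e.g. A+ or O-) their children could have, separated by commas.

Gametes from I^A i × I^A I^B give offspring ABO genotypes I^A I^A, I^A I^B, I^A i, I^B i, i.e. phenotypes A, B, AB.
Rh cross +/- × +/- → phenotypes Rh+, Rh-.
Combining independently: A+, A-, B+, B-, AB+, AB-.

A+, A-, B+, B-, AB+, AB-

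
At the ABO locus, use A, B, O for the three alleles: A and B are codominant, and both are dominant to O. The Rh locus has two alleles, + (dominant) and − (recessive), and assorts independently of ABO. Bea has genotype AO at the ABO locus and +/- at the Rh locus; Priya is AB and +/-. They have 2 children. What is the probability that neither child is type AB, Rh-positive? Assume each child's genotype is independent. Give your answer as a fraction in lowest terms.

ABO cross AO × AB → 1/2 A, 1/4 B, 1/4 AB.
Rh cross +/- × +/- → 3/4 Rh+, 1/4 Rh-; so P(type AB, Rh-positive) = 1/4 × 3/4 = 3/16 per child.
P(not type AB, Rh-positive) = 13/16 for one child; (13/16)^2 = 169/256.

169/256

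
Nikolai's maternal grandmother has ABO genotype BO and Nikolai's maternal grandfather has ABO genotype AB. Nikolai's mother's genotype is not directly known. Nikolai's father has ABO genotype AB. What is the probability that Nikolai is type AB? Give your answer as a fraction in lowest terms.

Nikolai's mother's ABO genotype from BO × AB: 1/4 AB, 1/4 AO, 1/4 BB, 1/4 BO.
Crossing each possibility with the father AB and summing P(type AB): 1/4·1/2 + 1/4·1/4 + 1/4·1/2 + 1/4·1/4 = 3/8.

3/8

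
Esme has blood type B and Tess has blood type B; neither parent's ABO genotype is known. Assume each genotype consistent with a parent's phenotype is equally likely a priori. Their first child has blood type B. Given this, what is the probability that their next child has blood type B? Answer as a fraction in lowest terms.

Possible genotypes: Esme ∈ {I^B I^B, I^B i}; Tess ∈ {I^B I^B, I^B i}.
Weight each parental genotype pair by prior × P(type-B child):
  I^B I^B × I^B I^B: posterior weight 4/15; P(next child type B) = 1.
  I^B I^B × I^B i: posterior weight 4/15; P(next child type B) = 1.
  I^B i × I^B I^B: posterior weight 4/15; P(next child type B) = 1.
  I^B i × I^B i: posterior weight 1/5; P(next child type B) = 3/4.
Weighted sum = 19/20.

19/20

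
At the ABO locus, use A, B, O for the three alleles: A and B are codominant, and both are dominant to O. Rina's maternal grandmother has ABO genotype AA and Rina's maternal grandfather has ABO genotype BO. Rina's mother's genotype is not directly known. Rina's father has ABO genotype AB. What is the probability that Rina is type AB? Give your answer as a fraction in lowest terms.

Rina's mother's ABO genotype from AA × BO: 1/2 AB, 1/2 AO.
Crossing each possibility with the father AB and summing P(type AB): 1/2·1/2 + 1/2·1/4 = 3/8.

3/8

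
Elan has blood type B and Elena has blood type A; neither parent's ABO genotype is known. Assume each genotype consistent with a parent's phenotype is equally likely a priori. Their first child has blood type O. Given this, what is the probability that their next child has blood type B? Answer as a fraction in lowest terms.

1/4

Possible genotypes: Elan ∈ {BB, BO}; Elena ∈ {AA, AO}.
Weight each parental genotype pair by prior × P(type-O child):
  BO × AO: posterior weight 1; P(next child type B) = 1/4.
Weighted sum = 1/4.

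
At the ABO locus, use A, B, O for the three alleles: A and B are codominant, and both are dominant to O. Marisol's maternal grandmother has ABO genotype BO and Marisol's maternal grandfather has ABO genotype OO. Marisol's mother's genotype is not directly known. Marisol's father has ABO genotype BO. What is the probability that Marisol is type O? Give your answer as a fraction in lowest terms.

Marisol's mother's ABO genotype from BO × OO: 1/2 BO, 1/2 OO.
Crossing each possibility with the father BO and summing P(type O): 1/2·1/4 + 1/2·1/2 = 3/8.

3/8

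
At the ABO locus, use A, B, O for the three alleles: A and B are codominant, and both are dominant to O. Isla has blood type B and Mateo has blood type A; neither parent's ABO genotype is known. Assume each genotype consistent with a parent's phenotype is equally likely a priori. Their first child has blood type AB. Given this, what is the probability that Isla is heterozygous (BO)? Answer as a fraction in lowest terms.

Possible genotypes: Isla ∈ {BB, BO}; Mateo ∈ {AA, AO}.
Weight each parental genotype pair by prior × P(type-AB child):
  BB × AA: posterior weight 4/9.
  BB × AO: posterior weight 2/9.
  BO × AA: posterior weight 2/9.
  BO × AO: posterior weight 1/9.
Sum the posterior weight over pairs where Isla is BO: 1/3.

1/3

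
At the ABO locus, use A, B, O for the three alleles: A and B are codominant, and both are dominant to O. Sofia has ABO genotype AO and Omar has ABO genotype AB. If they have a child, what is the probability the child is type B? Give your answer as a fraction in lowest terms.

1/4

ABO cross AO × AB → offspring phenotypes: 1/2 A, 1/4 B, 1/4 AB.
So P(type B) = 1/4.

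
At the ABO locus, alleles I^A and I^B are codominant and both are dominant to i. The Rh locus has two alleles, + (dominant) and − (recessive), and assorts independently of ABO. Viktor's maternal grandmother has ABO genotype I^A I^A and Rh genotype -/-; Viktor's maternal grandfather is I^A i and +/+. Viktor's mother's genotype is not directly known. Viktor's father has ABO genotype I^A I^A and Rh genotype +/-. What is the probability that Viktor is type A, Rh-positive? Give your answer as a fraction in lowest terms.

Viktor's mother's ABO genotype from I^A I^A × I^A i: 1/2 I^A I^A, 1/2 I^A i.
Crossing each possibility with the father I^A I^A and summing P(type A): 1/2·1 + 1/2·1 = 1.
Similarly for Rh via the mother's Rh distribution: P(Rh+) = 3/4.
Independent loci: 1 × 3/4 = 3/4.

3/4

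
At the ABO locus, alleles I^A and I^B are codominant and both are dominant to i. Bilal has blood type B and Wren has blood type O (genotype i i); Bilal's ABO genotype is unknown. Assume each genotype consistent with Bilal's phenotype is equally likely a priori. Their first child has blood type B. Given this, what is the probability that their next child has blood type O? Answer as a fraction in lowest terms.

1/6

Possible genotypes: Bilal ∈ {I^B I^B, I^B i}; Wren ∈ {i i}.
Weight each parental genotype pair by prior × P(type-B child):
  I^B I^B × i i: posterior weight 2/3; P(next child type O) = 0.
  I^B i × i i: posterior weight 1/3; P(next child type O) = 1/2.
Weighted sum = 1/6.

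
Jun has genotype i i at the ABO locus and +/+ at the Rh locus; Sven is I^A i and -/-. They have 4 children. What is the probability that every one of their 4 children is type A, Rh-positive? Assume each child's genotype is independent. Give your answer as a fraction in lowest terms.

ABO cross i i × I^A i → 1/2 O, 1/2 A.
Rh cross +/+ × -/- → 1 Rh+; so P(type A, Rh-positive) = 1/2 × 1 = 1/2 per child.
All 4 independent: (1/2)^4 = 1/16.

1/16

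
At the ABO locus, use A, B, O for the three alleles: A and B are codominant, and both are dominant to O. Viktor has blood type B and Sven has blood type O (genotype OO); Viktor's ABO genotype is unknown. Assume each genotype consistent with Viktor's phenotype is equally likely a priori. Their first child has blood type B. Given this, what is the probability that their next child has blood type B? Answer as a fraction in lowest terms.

Possible genotypes: Viktor ∈ {BB, BO}; Sven ∈ {OO}.
Weight each parental genotype pair by prior × P(type-B child):
  BB × OO: posterior weight 2/3; P(next child type B) = 1.
  BO × OO: posterior weight 1/3; P(next child type B) = 1/2.
Weighted sum = 5/6.

5/6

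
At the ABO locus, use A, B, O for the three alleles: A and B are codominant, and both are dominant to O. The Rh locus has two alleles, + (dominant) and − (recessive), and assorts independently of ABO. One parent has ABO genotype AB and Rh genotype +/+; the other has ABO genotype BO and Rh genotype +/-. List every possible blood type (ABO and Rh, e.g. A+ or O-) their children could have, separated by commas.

A+, B+, AB+

Gametes from AB × BO give offspring ABO genotypes AB, AO, BB, BO, i.e. phenotypes A, B, AB.
Rh cross +/+ × +/- → phenotypes Rh+.
Combining independently: A+, B+, AB+.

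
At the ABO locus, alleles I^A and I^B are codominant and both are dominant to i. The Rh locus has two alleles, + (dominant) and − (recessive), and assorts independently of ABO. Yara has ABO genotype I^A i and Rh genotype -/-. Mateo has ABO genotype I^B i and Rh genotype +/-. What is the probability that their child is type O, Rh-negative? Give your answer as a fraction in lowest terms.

1/8

ABO cross I^A i × I^B i → offspring phenotypes: 1/4 O, 1/4 A, 1/4 B, 1/4 AB.
Rh cross -/- × +/- → 1/2 Rh+, 1/2 Rh-.
Independent loci: P(type O, Rh-negative) = 1/4 × 1/2 = 1/8.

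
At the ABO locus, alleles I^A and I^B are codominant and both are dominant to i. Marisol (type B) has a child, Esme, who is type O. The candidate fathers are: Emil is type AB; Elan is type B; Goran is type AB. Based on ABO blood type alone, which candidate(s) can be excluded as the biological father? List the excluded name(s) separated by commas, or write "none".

A candidate is excluded only if no genotype consistent with his phenotype could produce a type O child with a type B mother.
Emil (type AB): no genotype consistent with that phenotype can produce a type-O child with a type-B mother.
Goran (type AB): no genotype consistent with that phenotype can produce a type-O child with a type-B mother.

Emil, Goran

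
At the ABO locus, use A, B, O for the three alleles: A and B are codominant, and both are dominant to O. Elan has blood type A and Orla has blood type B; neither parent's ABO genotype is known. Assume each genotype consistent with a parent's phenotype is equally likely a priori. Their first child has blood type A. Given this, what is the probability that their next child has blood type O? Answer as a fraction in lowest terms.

Possible genotypes: Elan ∈ {AA, AO}; Orla ∈ {BB, BO}.
Weight each parental genotype pair by prior × P(type-A child):
  AA × BO: posterior weight 2/3; P(next child type O) = 0.
  AO × BO: posterior weight 1/3; P(next child type O) = 1/4.
Weighted sum = 1/12.

1/12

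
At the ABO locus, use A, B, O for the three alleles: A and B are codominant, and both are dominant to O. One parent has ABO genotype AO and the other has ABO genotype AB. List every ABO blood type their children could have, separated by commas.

A, B, AB

Gametes from AO × AB give offspring ABO genotypes AA, AB, AO, BO, i.e. phenotypes A, B, AB.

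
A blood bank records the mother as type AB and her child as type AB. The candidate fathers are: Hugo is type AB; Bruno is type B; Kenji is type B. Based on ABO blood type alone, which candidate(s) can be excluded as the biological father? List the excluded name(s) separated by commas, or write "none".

none

A candidate is excluded only if no genotype consistent with his phenotype could produce a type AB child with a type AB mother.
Every candidate has at least one consistent genotype combination, so none can be excluded.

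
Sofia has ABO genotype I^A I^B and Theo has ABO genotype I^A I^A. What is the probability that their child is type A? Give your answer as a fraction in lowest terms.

1/2

ABO cross I^A I^B × I^A I^A → offspring phenotypes: 1/2 A, 1/2 AB.
So P(type A) = 1/2.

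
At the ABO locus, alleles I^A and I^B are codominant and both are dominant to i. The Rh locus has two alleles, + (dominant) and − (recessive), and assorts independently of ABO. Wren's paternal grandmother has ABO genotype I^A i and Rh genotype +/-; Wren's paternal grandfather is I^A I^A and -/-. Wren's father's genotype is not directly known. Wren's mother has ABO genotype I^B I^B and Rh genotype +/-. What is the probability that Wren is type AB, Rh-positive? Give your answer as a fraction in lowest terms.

Wren's father's ABO genotype from I^A i × I^A I^A: 1/2 I^A I^A, 1/2 I^A i.
Crossing each possibility with the mother I^B I^B and summing P(type AB): 1/2·1 + 1/2·1/2 = 3/4.
Similarly for Rh via the father's Rh distribution: P(Rh+) = 5/8.
Independent loci: 3/4 × 5/8 = 15/32.

15/32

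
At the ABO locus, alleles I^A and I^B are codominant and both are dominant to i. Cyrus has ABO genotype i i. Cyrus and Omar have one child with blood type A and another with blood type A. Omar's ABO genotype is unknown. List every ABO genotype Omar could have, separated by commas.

I^A I^A, I^A I^B, I^A i

For each candidate genotype of Omar, check whether crossing it with i i can produce every observed child phenotype.
  I^A I^A → possible child types {A} ✓
  I^A I^B → possible child types {A, B} ✓
  I^A i → possible child types {O, A} ✓
  I^B I^B → possible child types {B} ✗
  I^B i → possible child types {O, B} ✗
  i i → possible child types {O} ✗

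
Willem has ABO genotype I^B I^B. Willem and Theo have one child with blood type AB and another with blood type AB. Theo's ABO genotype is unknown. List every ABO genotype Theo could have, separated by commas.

For each candidate genotype of Theo, check whether crossing it with I^B I^B can produce every observed child phenotype.
  I^A I^A → possible child types {AB} ✓
  I^A I^B → possible child types {B, AB} ✓
  I^A i → possible child types {B, AB} ✓
  I^B I^B → possible child types {B} ✗
  I^B i → possible child types {B} ✗
  i i → possible child types {B} ✗

I^A I^A, I^A I^B, I^A i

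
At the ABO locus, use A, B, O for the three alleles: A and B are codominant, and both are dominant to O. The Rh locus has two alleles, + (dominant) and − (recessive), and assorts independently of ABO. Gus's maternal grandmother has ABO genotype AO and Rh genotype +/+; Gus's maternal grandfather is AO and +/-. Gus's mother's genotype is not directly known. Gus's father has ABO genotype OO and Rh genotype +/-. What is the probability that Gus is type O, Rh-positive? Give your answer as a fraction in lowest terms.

7/16

Gus's mother's ABO genotype from AO × AO: 1/4 AA, 1/2 AO, 1/4 OO.
Crossing each possibility with the father OO and summing P(type O): 1/4·0 + 1/2·1/2 + 1/4·1 = 1/2.
Similarly for Rh via the mother's Rh distribution: P(Rh+) = 7/8.
Independent loci: 1/2 × 7/8 = 7/16.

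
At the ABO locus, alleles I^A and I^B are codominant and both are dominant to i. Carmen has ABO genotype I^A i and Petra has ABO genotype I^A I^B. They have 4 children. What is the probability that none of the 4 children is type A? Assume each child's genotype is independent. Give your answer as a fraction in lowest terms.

1/16

ABO cross I^A i × I^A I^B → 1/2 A, 1/4 B, 1/4 AB.
So P(type A) = 1/2 per child.
P(not type A) = 1/2 for one child; (1/2)^4 = 1/16.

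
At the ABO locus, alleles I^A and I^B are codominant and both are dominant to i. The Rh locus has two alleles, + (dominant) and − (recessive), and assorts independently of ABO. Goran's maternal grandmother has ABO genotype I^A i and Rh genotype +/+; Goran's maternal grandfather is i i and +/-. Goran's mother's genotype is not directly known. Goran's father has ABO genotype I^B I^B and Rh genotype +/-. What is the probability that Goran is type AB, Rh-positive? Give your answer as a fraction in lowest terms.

Goran's mother's ABO genotype from I^A i × i i: 1/2 I^A i, 1/2 i i.
Crossing each possibility with the father I^B I^B and summing P(type AB): 1/2·1/2 + 1/2·0 = 1/4.
Similarly for Rh via the mother's Rh distribution: P(Rh+) = 7/8.
Independent loci: 1/4 × 7/8 = 7/32.

7/32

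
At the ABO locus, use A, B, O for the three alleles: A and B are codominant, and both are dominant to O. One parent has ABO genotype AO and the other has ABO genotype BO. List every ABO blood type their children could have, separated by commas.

Gametes from AO × BO give offspring ABO genotypes AB, AO, BO, OO, i.e. phenotypes O, A, B, AB.

O, A, B, AB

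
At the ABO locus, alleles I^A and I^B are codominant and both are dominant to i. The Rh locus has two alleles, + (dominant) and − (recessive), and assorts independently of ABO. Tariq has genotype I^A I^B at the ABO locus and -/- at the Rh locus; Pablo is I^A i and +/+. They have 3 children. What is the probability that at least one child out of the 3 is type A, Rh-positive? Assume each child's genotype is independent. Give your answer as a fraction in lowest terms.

ABO cross I^A I^B × I^A i → 1/2 A, 1/4 B, 1/4 AB.
Rh cross -/- × +/+ → 1 Rh+; so P(type A, Rh-positive) = 1/2 × 1 = 1/2 per child.
P(none) = (1/2)^3 = 1/8; P(at least one) = 1 − 1/8 = 7/8.

7/8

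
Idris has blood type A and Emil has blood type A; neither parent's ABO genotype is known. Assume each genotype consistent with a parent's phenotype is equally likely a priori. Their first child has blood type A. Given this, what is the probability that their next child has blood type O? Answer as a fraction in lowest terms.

Possible genotypes: Idris ∈ {AA, AO}; Emil ∈ {AA, AO}.
Weight each parental genotype pair by prior × P(type-A child):
  AA × AA: posterior weight 4/15; P(next child type O) = 0.
  AA × AO: posterior weight 4/15; P(next child type O) = 0.
  AO × AA: posterior weight 4/15; P(next child type O) = 0.
  AO × AO: posterior weight 1/5; P(next child type O) = 1/4.
Weighted sum = 1/20.

1/20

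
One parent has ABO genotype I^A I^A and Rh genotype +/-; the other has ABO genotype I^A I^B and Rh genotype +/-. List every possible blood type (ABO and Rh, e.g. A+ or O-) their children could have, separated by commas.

Gametes from I^A I^A × I^A I^B give offspring ABO genotypes I^A I^A, I^A I^B, i.e. phenotypes A, AB.
Rh cross +/- × +/- → phenotypes Rh+, Rh-.
Combining independently: A+, A-, AB+, AB-.

A+, A-, AB+, AB-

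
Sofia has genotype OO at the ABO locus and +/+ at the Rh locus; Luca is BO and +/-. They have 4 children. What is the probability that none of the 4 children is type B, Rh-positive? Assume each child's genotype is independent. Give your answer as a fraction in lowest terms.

ABO cross OO × BO → 1/2 O, 1/2 B.
Rh cross +/+ × +/- → 1 Rh+; so P(type B, Rh-positive) = 1/2 × 1 = 1/2 per child.
P(not type B, Rh-positive) = 1/2 for one child; (1/2)^4 = 1/16.

1/16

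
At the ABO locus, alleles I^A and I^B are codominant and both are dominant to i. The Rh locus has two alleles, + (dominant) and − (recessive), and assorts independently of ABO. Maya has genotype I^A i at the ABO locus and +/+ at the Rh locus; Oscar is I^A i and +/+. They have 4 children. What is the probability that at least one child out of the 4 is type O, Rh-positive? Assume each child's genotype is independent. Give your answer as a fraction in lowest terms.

ABO cross I^A i × I^A i → 1/4 O, 3/4 A.
Rh cross +/+ × +/+ → 1 Rh+; so P(type O, Rh-positive) = 1/4 × 1 = 1/4 per child.
P(none) = (3/4)^4 = 81/256; P(at least one) = 1 − 81/256 = 175/256.

175/256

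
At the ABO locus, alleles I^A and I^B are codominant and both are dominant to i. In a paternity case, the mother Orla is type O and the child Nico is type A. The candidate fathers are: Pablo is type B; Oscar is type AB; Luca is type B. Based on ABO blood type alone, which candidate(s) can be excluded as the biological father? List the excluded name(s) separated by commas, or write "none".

Pablo, Luca

A candidate is excluded only if no genotype consistent with his phenotype could produce a type A child with a type O mother.
Pablo (type B): no genotype consistent with that phenotype can produce a type-A child with a type-O mother.
Luca (type B): no genotype consistent with that phenotype can produce a type-A child with a type-O mother.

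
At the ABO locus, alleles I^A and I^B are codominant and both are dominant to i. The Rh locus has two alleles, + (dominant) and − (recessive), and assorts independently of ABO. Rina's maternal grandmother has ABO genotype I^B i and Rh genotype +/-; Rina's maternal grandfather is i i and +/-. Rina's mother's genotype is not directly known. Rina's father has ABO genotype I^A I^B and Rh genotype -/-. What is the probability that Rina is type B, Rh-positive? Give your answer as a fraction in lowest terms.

Rina's mother's ABO genotype from I^B i × i i: 1/2 I^B i, 1/2 i i.
Crossing each possibility with the father I^A I^B and summing P(type B): 1/2·1/2 + 1/2·1/2 = 1/2.
Similarly for Rh via the mother's Rh distribution: P(Rh+) = 1/2.
Independent loci: 1/2 × 1/2 = 1/4.

1/4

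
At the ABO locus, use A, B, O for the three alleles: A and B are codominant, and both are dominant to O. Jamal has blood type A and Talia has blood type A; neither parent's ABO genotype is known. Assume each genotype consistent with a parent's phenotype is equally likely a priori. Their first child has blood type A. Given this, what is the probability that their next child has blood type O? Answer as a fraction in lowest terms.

1/20

Possible genotypes: Jamal ∈ {AA, AO}; Talia ∈ {AA, AO}.
Weight each parental genotype pair by prior × P(type-A child):
  AA × AA: posterior weight 4/15; P(next child type O) = 0.
  AA × AO: posterior weight 4/15; P(next child type O) = 0.
  AO × AA: posterior weight 4/15; P(next child type O) = 0.
  AO × AO: posterior weight 1/5; P(next child type O) = 1/4.
Weighted sum = 1/20.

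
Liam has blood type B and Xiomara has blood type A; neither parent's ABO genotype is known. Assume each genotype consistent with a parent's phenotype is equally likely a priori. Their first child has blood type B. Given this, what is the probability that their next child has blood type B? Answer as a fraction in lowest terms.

5/12

Possible genotypes: Liam ∈ {BB, BO}; Xiomara ∈ {AA, AO}.
Weight each parental genotype pair by prior × P(type-B child):
  BB × AO: posterior weight 2/3; P(next child type B) = 1/2.
  BO × AO: posterior weight 1/3; P(next child type B) = 1/4.
Weighted sum = 5/12.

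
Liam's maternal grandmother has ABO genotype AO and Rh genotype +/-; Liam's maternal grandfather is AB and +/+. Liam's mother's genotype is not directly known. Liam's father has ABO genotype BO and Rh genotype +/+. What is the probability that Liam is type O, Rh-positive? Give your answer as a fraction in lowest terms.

Liam's mother's ABO genotype from AO × AB: 1/4 AA, 1/4 AB, 1/4 AO, 1/4 BO.
Crossing each possibility with the father BO and summing P(type O): 1/4·0 + 1/4·0 + 1/4·1/4 + 1/4·1/4 = 1/8.
Similarly for Rh via the mother's Rh distribution: P(Rh+) = 1.
Independent loci: 1/8 × 1 = 1/8.

1/8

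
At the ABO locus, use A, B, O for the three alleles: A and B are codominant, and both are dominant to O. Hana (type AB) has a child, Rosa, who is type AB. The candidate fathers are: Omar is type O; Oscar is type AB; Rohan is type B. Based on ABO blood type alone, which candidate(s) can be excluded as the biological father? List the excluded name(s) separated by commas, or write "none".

A candidate is excluded only if no genotype consistent with his phenotype could produce a type AB child with a type AB mother.
Omar (type O): no genotype consistent with that phenotype can produce a type-AB child with a type-AB mother.

Omar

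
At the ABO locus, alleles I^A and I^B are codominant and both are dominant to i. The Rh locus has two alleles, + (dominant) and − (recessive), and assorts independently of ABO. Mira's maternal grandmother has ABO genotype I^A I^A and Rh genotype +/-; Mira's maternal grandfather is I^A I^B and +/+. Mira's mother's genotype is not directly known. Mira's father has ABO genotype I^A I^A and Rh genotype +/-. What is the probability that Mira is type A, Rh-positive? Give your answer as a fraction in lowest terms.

Mira's mother's ABO genotype from I^A I^A × I^A I^B: 1/2 I^A I^A, 1/2 I^A I^B.
Crossing each possibility with the father I^A I^A and summing P(type A): 1/2·1 + 1/2·1/2 = 3/4.
Similarly for Rh via the mother's Rh distribution: P(Rh+) = 7/8.
Independent loci: 3/4 × 7/8 = 21/32.

21/32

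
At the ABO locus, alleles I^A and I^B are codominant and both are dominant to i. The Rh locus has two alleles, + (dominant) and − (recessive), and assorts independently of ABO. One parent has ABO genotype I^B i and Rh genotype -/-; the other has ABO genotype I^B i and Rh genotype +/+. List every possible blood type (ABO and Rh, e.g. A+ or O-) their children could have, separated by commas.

O+, B+

Gametes from I^B i × I^B i give offspring ABO genotypes I^B I^B, I^B i, i i, i.e. phenotypes O, B.
Rh cross -/- × +/+ → phenotypes Rh+.
Combining independently: O+, B+.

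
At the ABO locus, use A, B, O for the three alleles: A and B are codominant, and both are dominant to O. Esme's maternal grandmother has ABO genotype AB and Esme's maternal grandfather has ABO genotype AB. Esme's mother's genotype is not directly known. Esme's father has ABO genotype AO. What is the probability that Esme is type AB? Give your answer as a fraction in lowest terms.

Esme's mother's ABO genotype from AB × AB: 1/4 AA, 1/2 AB, 1/4 BB.
Crossing each possibility with the father AO and summing P(type AB): 1/4·0 + 1/2·1/4 + 1/4·1/2 = 1/4.

1/4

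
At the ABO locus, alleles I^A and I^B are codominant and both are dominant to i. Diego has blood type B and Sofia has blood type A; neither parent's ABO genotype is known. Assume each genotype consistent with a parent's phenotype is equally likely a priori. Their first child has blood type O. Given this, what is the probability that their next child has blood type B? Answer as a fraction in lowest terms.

1/4

Possible genotypes: Diego ∈ {I^B I^B, I^B i}; Sofia ∈ {I^A I^A, I^A i}.
Weight each parental genotype pair by prior × P(type-O child):
  I^B i × I^A i: posterior weight 1; P(next child type B) = 1/4.
Weighted sum = 1/4.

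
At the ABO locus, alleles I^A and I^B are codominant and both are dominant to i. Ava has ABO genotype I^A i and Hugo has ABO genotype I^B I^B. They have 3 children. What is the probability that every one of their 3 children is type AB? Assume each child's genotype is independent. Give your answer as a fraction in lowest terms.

ABO cross I^A i × I^B I^B → 1/2 B, 1/2 AB.
So P(type AB) = 1/2 per child.
All 3 independent: (1/2)^3 = 1/8.

1/8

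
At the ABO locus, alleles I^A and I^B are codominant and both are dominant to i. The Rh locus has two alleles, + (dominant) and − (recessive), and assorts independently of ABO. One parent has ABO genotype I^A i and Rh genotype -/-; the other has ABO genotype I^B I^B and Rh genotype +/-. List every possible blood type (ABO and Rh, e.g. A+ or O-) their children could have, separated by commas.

B+, B-, AB+, AB-

Gametes from I^A i × I^B I^B give offspring ABO genotypes I^A I^B, I^B i, i.e. phenotypes B, AB.
Rh cross -/- × +/- → phenotypes Rh+, Rh-.
Combining independently: B+, B-, AB+, AB-.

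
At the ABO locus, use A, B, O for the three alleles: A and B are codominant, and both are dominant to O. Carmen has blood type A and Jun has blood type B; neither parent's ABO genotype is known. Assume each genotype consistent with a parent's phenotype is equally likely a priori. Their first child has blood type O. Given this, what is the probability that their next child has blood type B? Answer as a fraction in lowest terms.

1/4

Possible genotypes: Carmen ∈ {AA, AO}; Jun ∈ {BB, BO}.
Weight each parental genotype pair by prior × P(type-O child):
  AO × BO: posterior weight 1; P(next child type B) = 1/4.
Weighted sum = 1/4.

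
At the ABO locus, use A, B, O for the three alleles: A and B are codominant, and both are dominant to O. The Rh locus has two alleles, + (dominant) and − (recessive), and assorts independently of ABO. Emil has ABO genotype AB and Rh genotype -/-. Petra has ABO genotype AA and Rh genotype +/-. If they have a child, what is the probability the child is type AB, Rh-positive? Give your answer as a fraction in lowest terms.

ABO cross AB × AA → offspring phenotypes: 1/2 A, 1/2 AB.
Rh cross -/- × +/- → 1/2 Rh+, 1/2 Rh-.
Independent loci: P(type AB, Rh-positive) = 1/2 × 1/2 = 1/4.

1/4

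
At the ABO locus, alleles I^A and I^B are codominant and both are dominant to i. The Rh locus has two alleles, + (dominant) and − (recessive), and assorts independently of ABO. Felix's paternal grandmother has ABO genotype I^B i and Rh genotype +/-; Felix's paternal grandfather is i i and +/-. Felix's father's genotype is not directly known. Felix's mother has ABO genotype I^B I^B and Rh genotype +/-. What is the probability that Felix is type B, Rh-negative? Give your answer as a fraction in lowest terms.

Felix's father's ABO genotype from I^B i × i i: 1/2 I^B i, 1/2 i i.
Crossing each possibility with the mother I^B I^B and summing P(type B): 1/2·1 + 1/2·1 = 1.
Similarly for Rh via the father's Rh distribution: P(Rh-) = 1/4.
Independent loci: 1 × 1/4 = 1/4.

1/4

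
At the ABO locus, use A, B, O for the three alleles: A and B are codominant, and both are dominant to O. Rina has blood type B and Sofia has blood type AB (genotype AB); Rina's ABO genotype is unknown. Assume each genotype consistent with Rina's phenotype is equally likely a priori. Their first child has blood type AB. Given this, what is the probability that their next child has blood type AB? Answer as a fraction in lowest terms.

5/12

Possible genotypes: Rina ∈ {BB, BO}; Sofia ∈ {AB}.
Weight each parental genotype pair by prior × P(type-AB child):
  BB × AB: posterior weight 2/3; P(next child type AB) = 1/2.
  BO × AB: posterior weight 1/3; P(next child type AB) = 1/4.
Weighted sum = 5/12.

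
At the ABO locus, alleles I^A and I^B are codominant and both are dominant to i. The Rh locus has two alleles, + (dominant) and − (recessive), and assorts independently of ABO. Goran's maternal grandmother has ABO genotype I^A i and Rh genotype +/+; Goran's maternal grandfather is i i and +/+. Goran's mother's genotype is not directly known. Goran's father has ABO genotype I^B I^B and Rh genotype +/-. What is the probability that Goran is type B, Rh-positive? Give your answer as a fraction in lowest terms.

3/4

Goran's mother's ABO genotype from I^A i × i i: 1/2 I^A i, 1/2 i i.
Crossing each possibility with the father I^B I^B and summing P(type B): 1/2·1/2 + 1/2·1 = 3/4.
Similarly for Rh via the mother's Rh distribution: P(Rh+) = 1.
Independent loci: 3/4 × 1 = 3/4.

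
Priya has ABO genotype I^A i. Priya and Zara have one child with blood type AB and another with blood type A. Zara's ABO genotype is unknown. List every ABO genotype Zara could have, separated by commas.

For each candidate genotype of Zara, check whether crossing it with I^A i can produce every observed child phenotype.
  I^A I^A → possible child types {A} ✗
  I^A I^B → possible child types {A, B, AB} ✓
  I^A i → possible child types {O, A} ✗
  I^B I^B → possible child types {B, AB} ✗
  I^B i → possible child types {O, A, B, AB} ✓
  i i → possible child types {O, A} ✗

I^A I^B, I^B i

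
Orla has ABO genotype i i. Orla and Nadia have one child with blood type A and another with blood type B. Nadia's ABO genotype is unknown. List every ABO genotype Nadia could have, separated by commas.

For each candidate genotype of Nadia, check whether crossing it with i i can produce every observed child phenotype.
  I^A I^A → possible child types {A} ✗
  I^A I^B → possible child types {A, B} ✓
  I^A i → possible child types {O, A} ✗
  I^B I^B → possible child types {B} ✗
  I^B i → possible child types {O, B} ✗
  i i → possible child types {O} ✗

I^A I^B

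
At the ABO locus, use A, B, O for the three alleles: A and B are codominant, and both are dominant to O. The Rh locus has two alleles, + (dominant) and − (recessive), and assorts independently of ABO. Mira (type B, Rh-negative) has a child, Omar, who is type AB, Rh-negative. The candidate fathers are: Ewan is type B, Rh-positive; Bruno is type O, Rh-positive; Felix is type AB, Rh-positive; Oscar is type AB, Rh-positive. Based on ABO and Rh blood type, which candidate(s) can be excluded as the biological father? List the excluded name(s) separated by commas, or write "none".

A candidate is excluded only if no genotype consistent with his phenotype could produce a type AB, Rh-negative child with a type B, Rh-negative mother.
Ewan (type B, Rh+): no genotype consistent with that phenotype can produce a type-AB Rh- child with a type-B mother.
Bruno (type O, Rh+): no genotype consistent with that phenotype can produce a type-AB Rh- child with a type-B mother.

Ewan, Bruno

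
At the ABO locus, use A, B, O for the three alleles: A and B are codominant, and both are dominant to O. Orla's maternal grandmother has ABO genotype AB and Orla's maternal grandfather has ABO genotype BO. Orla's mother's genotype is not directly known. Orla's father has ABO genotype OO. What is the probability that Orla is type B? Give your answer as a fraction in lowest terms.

Orla's mother's ABO genotype from AB × BO: 1/4 AB, 1/4 AO, 1/4 BB, 1/4 BO.
Crossing each possibility with the father OO and summing P(type B): 1/4·1/2 + 1/4·0 + 1/4·1 + 1/4·1/2 = 1/2.

1/2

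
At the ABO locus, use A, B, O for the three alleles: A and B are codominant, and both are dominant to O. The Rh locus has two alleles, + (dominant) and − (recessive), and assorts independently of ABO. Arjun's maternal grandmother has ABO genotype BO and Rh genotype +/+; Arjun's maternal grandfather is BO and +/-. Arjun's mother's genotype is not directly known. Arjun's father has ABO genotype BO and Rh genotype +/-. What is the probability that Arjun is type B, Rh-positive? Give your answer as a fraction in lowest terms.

21/32

Arjun's mother's ABO genotype from BO × BO: 1/4 BB, 1/2 BO, 1/4 OO.
Crossing each possibility with the father BO and summing P(type B): 1/4·1 + 1/2·3/4 + 1/4·1/2 = 3/4.
Similarly for Rh via the mother's Rh distribution: P(Rh+) = 7/8.
Independent loci: 3/4 × 7/8 = 21/32.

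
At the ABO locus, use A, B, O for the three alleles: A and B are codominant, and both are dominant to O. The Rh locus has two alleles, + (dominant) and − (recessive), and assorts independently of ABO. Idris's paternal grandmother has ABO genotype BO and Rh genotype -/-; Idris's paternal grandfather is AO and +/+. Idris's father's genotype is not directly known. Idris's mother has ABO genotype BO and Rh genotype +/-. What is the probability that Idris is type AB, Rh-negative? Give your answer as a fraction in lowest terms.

Idris's father's ABO genotype from BO × AO: 1/4 AB, 1/4 AO, 1/4 BO, 1/4 OO.
Crossing each possibility with the mother BO and summing P(type AB): 1/4·1/4 + 1/4·1/4 + 1/4·0 + 1/4·0 = 1/8.
Similarly for Rh via the father's Rh distribution: P(Rh-) = 1/4.
Independent loci: 1/8 × 1/4 = 1/32.

1/32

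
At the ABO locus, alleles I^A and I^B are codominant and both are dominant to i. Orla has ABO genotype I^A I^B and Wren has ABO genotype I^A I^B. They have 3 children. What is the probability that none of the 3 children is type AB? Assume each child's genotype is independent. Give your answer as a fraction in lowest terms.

1/8

ABO cross I^A I^B × I^A I^B → 1/4 A, 1/4 B, 1/2 AB.
So P(type AB) = 1/2 per child.
P(not type AB) = 1/2 for one child; (1/2)^3 = 1/8.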